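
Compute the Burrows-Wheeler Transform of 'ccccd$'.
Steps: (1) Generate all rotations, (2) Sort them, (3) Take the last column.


Rotations (sorted):
  0: $ccccd -> last char: d
  1: ccccd$ -> last char: $
  2: cccd$c -> last char: c
  3: ccd$cc -> last char: c
  4: cd$ccc -> last char: c
  5: d$cccc -> last char: c


BWT = d$cccc


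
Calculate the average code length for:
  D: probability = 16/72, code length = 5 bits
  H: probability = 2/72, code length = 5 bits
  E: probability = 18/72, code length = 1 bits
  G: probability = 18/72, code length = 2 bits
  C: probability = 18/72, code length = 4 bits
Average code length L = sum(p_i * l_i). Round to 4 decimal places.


Weighted contributions p_i * l_i:
  D: (16/72) * 5 = 80/72
  H: (2/72) * 5 = 10/72
  E: (18/72) * 1 = 18/72
  G: (18/72) * 2 = 36/72
  C: (18/72) * 4 = 72/72
Sum = (80 + 10 + 18 + 36 + 72)/72 = 216/72

L = 216/72 = 3.0000 bits/symbol


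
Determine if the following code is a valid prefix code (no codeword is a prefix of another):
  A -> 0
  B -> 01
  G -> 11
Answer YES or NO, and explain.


Checking each pair (does one codeword prefix another?):
  A='0' vs B='01': prefix -- VIOLATION

NO -- this is NOT a valid prefix code. A (0) is a prefix of B (01).


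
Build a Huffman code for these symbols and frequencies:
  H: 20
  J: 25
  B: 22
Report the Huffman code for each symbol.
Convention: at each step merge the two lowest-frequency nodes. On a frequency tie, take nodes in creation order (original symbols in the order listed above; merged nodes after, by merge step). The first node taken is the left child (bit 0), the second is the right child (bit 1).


Huffman tree construction:
Step 1: Merge H(20) + B(22) = 42
Step 2: Merge J(25) + (H+B)(42) = 67
Read each symbol's code off the tree from the root (left child = 0, right child = 1).

Codes:
  H: 10 (length 2)
  J: 0 (length 1)
  B: 11 (length 2)
Average code length: 109/67 = 1.6269 bits/symbol


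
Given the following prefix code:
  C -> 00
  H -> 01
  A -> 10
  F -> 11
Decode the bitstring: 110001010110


Decoding step by step:
Bits 11 -> F
Bits 00 -> C
Bits 01 -> H
Bits 01 -> H
Bits 01 -> H
Bits 10 -> A


Decoded message: FCHHHA


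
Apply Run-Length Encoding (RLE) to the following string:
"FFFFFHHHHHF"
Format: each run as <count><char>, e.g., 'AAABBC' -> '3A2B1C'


Scanning runs left to right:
  i=0: run of 'F' x 5 -> '5F'
  i=5: run of 'H' x 5 -> '5H'
  i=10: run of 'F' x 1 -> '1F'

RLE = 5F5H1F


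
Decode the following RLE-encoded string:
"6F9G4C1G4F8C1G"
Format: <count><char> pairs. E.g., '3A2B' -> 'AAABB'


Expanding each <count><char> pair:
  6F -> 'FFFFFF'
  9G -> 'GGGGGGGGG'
  4C -> 'CCCC'
  1G -> 'G'
  4F -> 'FFFF'
  8C -> 'CCCCCCCC'
  1G -> 'G'

Decoded = FFFFFFGGGGGGGGGCCCCGFFFFCCCCCCCCG


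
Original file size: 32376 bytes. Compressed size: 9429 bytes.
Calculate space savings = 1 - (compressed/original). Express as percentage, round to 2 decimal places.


ratio = compressed/original = 9429/32376 = 0.291234
savings = 1 - ratio = 1 - 0.291234 = 0.708766
as a percentage: 0.708766 * 100 = 70.88%

Space savings = 1 - 9429/32376 = 70.88%


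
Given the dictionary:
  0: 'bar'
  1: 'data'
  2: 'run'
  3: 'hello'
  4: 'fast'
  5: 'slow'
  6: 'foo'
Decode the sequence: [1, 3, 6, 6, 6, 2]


Look up each index in the dictionary:
  1 -> 'data'
  3 -> 'hello'
  6 -> 'foo'
  6 -> 'foo'
  6 -> 'foo'
  2 -> 'run'

Decoded: "data hello foo foo foo run"


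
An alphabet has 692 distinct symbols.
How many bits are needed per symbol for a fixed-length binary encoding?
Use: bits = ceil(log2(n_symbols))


log2(692) = 9.4346
Bracket: 2^9 = 512 < 692 <= 2^10 = 1024
So ceil(log2(692)) = 10

bits = ceil(log2(692)) = ceil(9.4346) = 10 bits


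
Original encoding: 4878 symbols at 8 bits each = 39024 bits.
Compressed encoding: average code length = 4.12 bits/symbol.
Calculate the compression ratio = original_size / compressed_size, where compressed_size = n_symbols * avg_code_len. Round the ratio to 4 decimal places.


original_size = n_symbols * orig_bits = 4878 * 8 = 39024 bits
compressed_size = n_symbols * avg_code_len = 4878 * 4.12 = 20097.36 bits
ratio = original_size / compressed_size = 39024 / 20097.36 = 1.9417

Compression ratio = 1.9417


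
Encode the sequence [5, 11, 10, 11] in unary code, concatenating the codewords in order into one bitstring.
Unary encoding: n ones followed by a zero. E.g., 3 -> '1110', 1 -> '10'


Encode each number as n ones followed by a terminating 0:
  5 -> 111110 (6 bits)
  11 -> 111111111110 (12 bits)
  10 -> 11111111110 (11 bits)
  11 -> 111111111110 (12 bits)
Total length = 6 + 12 + 11 + 12 = 41 bits.

Unary([5, 11, 10, 11]) = 11111011111111111011111111110111111111110 (41 bits)


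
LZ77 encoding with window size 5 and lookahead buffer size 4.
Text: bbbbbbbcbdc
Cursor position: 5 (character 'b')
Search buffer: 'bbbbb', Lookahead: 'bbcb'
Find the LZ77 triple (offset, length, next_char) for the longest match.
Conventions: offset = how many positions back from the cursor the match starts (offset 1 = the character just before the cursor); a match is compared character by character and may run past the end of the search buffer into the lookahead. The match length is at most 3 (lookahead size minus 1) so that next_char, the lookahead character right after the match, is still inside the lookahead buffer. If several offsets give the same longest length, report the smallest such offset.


Try each offset into the search buffer:
  offset=1 (pos 4, char 'b'): match length 2
  offset=2 (pos 3, char 'b'): match length 2
  offset=3 (pos 2, char 'b'): match length 2
  offset=4 (pos 1, char 'b'): match length 2
  offset=5 (pos 0, char 'b'): match length 2
Longest match has length 2, found at offsets 1, 2, 3, 4, 5; take the smallest, offset 1.
next_char = character at position 5 + 2 = 7 -> 'c'

Best match: offset=1, length=2 (matching 'bb' starting at position 4)
LZ77 triple: (1, 2, 'c')


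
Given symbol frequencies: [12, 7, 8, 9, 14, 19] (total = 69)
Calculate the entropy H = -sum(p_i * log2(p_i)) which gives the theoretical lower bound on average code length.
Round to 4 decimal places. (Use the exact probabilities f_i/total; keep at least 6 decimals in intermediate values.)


Per-symbol terms -p_i * log2(p_i) with p_i = f_i/69:
  p = 12/69 = 0.173913: log2(p) = -2.523562, -p*log2(p) = 0.438880
  p = 7/69 = 0.101449: log2(p) = -3.301170, -p*log2(p) = 0.334901
  p = 8/69 = 0.115942: log2(p) = -3.108524, -p*log2(p) = 0.360409
  p = 9/69 = 0.130435: log2(p) = -2.938599, -p*log2(p) = 0.383296
  p = 14/69 = 0.202899: log2(p) = -2.301170, -p*log2(p) = 0.466904
  p = 19/69 = 0.275362: log2(p) = -1.860597, -p*log2(p) = 0.512338
H = 0.438880 + 0.334901 + 0.360409 + 0.383296 + 0.466904 + 0.512338 = 2.496728

H = 2.4967 bits/symbol


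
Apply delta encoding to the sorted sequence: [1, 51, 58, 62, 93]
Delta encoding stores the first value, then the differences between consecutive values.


First value: 1
Deltas:
  51 - 1 = 50
  58 - 51 = 7
  62 - 58 = 4
  93 - 62 = 31


Delta encoded: [1, 50, 7, 4, 31]


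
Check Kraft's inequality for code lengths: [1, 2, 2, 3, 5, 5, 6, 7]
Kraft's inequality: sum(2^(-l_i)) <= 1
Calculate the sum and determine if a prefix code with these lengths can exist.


Sum = 2^(-1) + 2^(-2) + 2^(-2) + 2^(-3) + 2^(-5) + 2^(-5) + 2^(-6) + 2^(-7)
    = 0.5 + 0.25 + 0.25 + 0.125 + 0.03125 + 0.03125 + 0.015625 + 0.0078125
    = 155/128 = 1.2109375
Since 1.2109375 > 1, Kraft's inequality is NOT satisfied.
A prefix code with these lengths CANNOT exist.

Kraft sum = 1.2109375. Not satisfied.


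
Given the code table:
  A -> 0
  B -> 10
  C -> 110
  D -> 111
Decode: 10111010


Decoding:
10 -> B
111 -> D
0 -> A
10 -> B


Result: BDAB


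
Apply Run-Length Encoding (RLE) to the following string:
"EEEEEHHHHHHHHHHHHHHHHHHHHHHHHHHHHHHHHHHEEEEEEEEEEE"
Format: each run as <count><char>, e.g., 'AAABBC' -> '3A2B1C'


Scanning runs left to right:
  i=0: run of 'E' x 5 -> '5E'
  i=5: run of 'H' x 34 -> '34H'
  i=39: run of 'E' x 11 -> '11E'

RLE = 5E34H11E


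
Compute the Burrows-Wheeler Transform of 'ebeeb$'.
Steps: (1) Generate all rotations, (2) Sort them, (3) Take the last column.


Rotations (sorted):
  0: $ebeeb -> last char: b
  1: b$ebee -> last char: e
  2: beeb$e -> last char: e
  3: eb$ebe -> last char: e
  4: ebeeb$ -> last char: $
  5: eeb$eb -> last char: b


BWT = beee$b


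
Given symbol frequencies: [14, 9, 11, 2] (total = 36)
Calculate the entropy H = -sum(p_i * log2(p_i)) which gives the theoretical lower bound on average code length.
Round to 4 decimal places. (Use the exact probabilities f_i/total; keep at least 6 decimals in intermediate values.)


Per-symbol terms -p_i * log2(p_i) with p_i = f_i/36:
  p = 14/36 = 0.388889: log2(p) = -1.362570, -p*log2(p) = 0.529888
  p = 9/36 = 0.250000: log2(p) = -2.000000, -p*log2(p) = 0.500000
  p = 11/36 = 0.305556: log2(p) = -1.710493, -p*log2(p) = 0.522651
  p = 2/36 = 0.055556: log2(p) = -4.169925, -p*log2(p) = 0.231663
H = 0.529888 + 0.500000 + 0.522651 + 0.231663 = 1.784202

H = 1.7842 bits/symbol


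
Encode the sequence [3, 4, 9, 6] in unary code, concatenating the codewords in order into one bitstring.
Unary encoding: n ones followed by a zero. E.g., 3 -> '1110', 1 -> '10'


Encode each number as n ones followed by a terminating 0:
  3 -> 1110 (4 bits)
  4 -> 11110 (5 bits)
  9 -> 1111111110 (10 bits)
  6 -> 1111110 (7 bits)
Total length = 4 + 5 + 10 + 7 = 26 bits.

Unary([3, 4, 9, 6]) = 11101111011111111101111110 (26 bits)


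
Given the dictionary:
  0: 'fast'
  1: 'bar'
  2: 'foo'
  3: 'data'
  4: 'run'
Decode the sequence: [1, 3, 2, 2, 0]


Look up each index in the dictionary:
  1 -> 'bar'
  3 -> 'data'
  2 -> 'foo'
  2 -> 'foo'
  0 -> 'fast'

Decoded: "bar data foo foo fast"


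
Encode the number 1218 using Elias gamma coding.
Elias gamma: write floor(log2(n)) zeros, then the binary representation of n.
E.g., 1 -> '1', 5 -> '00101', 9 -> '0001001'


num_bits = floor(log2(1218)) + 1 = 11
leading_zeros = num_bits - 1 = 10
binary(1218) = 10011000010

Elias gamma(1218) = '0000000000' + '10011000010' = 000000000010011000010 (21 bits)


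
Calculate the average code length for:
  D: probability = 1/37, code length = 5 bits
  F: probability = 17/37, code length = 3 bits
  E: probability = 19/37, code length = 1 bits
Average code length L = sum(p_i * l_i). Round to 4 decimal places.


Weighted contributions p_i * l_i:
  D: (1/37) * 5 = 5/37
  F: (17/37) * 3 = 51/37
  E: (19/37) * 1 = 19/37
Sum = (5 + 51 + 19)/37 = 75/37

L = 75/37 = 2.0270 bits/symbol


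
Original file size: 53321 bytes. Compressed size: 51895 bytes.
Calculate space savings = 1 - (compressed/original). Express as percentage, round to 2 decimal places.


ratio = compressed/original = 51895/53321 = 0.973256
savings = 1 - ratio = 1 - 0.973256 = 0.026744
as a percentage: 0.026744 * 100 = 2.67%

Space savings = 1 - 51895/53321 = 2.67%


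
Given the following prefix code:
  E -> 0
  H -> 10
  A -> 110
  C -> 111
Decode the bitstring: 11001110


Decoding step by step:
Bits 110 -> A
Bits 0 -> E
Bits 111 -> C
Bits 0 -> E


Decoded message: AECE


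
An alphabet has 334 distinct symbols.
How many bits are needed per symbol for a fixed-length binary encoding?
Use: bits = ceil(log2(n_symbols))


log2(334) = 8.3837
Bracket: 2^8 = 256 < 334 <= 2^9 = 512
So ceil(log2(334)) = 9

bits = ceil(log2(334)) = ceil(8.3837) = 9 bits


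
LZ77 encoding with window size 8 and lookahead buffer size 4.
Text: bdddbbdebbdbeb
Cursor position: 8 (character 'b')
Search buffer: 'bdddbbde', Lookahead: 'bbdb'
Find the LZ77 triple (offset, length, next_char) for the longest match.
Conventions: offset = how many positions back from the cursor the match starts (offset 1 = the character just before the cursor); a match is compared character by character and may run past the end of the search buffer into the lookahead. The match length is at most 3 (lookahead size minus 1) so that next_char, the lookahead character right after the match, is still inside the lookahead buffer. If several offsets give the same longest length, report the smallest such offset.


Try each offset into the search buffer:
  offset=1 (pos 7, char 'e'): match length 0
  offset=2 (pos 6, char 'd'): match length 0
  offset=3 (pos 5, char 'b'): match length 1
  offset=4 (pos 4, char 'b'): match length 3
  offset=5 (pos 3, char 'd'): match length 0
  offset=6 (pos 2, char 'd'): match length 0
  offset=7 (pos 1, char 'd'): match length 0
  offset=8 (pos 0, char 'b'): match length 1
Longest match has length 3 at offset 4.
next_char = character at position 8 + 3 = 11 -> 'b'

Best match: offset=4, length=3 (matching 'bbd' starting at position 4)
LZ77 triple: (4, 3, 'b')


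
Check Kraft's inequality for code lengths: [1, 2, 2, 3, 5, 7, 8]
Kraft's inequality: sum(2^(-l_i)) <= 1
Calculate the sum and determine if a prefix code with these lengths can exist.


Sum = 2^(-1) + 2^(-2) + 2^(-2) + 2^(-3) + 2^(-5) + 2^(-7) + 2^(-8)
    = 0.5 + 0.25 + 0.25 + 0.125 + 0.03125 + 0.0078125 + 0.00390625
    = 299/256 = 1.16796875
Since 1.16796875 > 1, Kraft's inequality is NOT satisfied.
A prefix code with these lengths CANNOT exist.

Kraft sum = 1.16796875. Not satisfied.


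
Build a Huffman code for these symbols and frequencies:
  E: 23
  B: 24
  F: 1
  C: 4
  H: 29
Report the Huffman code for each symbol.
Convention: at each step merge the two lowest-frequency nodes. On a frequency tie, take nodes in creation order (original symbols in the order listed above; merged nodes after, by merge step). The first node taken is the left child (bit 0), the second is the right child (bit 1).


Huffman tree construction:
Step 1: Merge F(1) + C(4) = 5
Step 2: Merge (F+C)(5) + E(23) = 28
Step 3: Merge B(24) + ((F+C)+E)(28) = 52
Step 4: Merge H(29) + (B+((F+C)+E))(52) = 81
Read each symbol's code off the tree from the root (left child = 0, right child = 1).

Codes:
  E: 111 (length 3)
  B: 10 (length 2)
  F: 1100 (length 4)
  C: 1101 (length 4)
  H: 0 (length 1)
Average code length: 166/81 = 2.0494 bits/symbol


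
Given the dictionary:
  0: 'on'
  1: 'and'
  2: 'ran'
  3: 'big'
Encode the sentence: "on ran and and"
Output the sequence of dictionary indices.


Look up each word in the dictionary:
  'on' -> 0
  'ran' -> 2
  'and' -> 1
  'and' -> 1

Encoded: [0, 2, 1, 1]


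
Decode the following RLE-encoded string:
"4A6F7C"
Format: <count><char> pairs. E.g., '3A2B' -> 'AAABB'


Expanding each <count><char> pair:
  4A -> 'AAAA'
  6F -> 'FFFFFF'
  7C -> 'CCCCCCC'

Decoded = AAAAFFFFFFCCCCCCC


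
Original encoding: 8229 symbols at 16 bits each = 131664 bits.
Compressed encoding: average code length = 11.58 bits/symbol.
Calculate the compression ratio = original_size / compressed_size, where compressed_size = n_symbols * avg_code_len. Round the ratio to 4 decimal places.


original_size = n_symbols * orig_bits = 8229 * 16 = 131664 bits
compressed_size = n_symbols * avg_code_len = 8229 * 11.58 = 95291.82 bits
ratio = original_size / compressed_size = 131664 / 95291.82 = 1.3817

Compression ratio = 1.3817


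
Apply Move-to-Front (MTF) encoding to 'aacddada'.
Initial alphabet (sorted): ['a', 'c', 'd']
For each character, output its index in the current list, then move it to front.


MTF encoding:
'a': index 0 in ['a', 'c', 'd'] -> ['a', 'c', 'd']
'a': index 0 in ['a', 'c', 'd'] -> ['a', 'c', 'd']
'c': index 1 in ['a', 'c', 'd'] -> ['c', 'a', 'd']
'd': index 2 in ['c', 'a', 'd'] -> ['d', 'c', 'a']
'd': index 0 in ['d', 'c', 'a'] -> ['d', 'c', 'a']
'a': index 2 in ['d', 'c', 'a'] -> ['a', 'd', 'c']
'd': index 1 in ['a', 'd', 'c'] -> ['d', 'a', 'c']
'a': index 1 in ['d', 'a', 'c'] -> ['a', 'd', 'c']


Output: [0, 0, 1, 2, 0, 2, 1, 1]


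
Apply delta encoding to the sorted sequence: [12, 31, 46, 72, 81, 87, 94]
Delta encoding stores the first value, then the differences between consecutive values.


First value: 12
Deltas:
  31 - 12 = 19
  46 - 31 = 15
  72 - 46 = 26
  81 - 72 = 9
  87 - 81 = 6
  94 - 87 = 7


Delta encoded: [12, 19, 15, 26, 9, 6, 7]


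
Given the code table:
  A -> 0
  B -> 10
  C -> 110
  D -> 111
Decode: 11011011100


Decoding:
110 -> C
110 -> C
111 -> D
0 -> A
0 -> A


Result: CCDAA


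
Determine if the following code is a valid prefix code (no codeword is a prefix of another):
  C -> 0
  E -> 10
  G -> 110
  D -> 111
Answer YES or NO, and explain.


Checking each pair (does one codeword prefix another?):
  C='0' vs E='10': no prefix
  C='0' vs G='110': no prefix
  C='0' vs D='111': no prefix
  E='10' vs C='0': no prefix
  E='10' vs G='110': no prefix
  E='10' vs D='111': no prefix
  G='110' vs C='0': no prefix
  G='110' vs E='10': no prefix
  G='110' vs D='111': no prefix
  D='111' vs C='0': no prefix
  D='111' vs E='10': no prefix
  D='111' vs G='110': no prefix
No violation found over all pairs.

YES -- this is a valid prefix code. No codeword is a prefix of any other codeword.


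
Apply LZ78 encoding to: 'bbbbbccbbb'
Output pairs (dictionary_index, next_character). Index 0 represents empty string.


LZ78 encoding steps:
Dictionary: {0: ''}
Step 1: w='' (idx 0), next='b' -> output (0, 'b'), add 'b' as idx 1
Step 2: w='b' (idx 1), next='b' -> output (1, 'b'), add 'bb' as idx 2
Step 3: w='bb' (idx 2), next='c' -> output (2, 'c'), add 'bbc' as idx 3
Step 4: w='' (idx 0), next='c' -> output (0, 'c'), add 'c' as idx 4
Step 5: w='bb' (idx 2), next='b' -> output (2, 'b'), add 'bbb' as idx 5


Encoded: [(0, 'b'), (1, 'b'), (2, 'c'), (0, 'c'), (2, 'b')]


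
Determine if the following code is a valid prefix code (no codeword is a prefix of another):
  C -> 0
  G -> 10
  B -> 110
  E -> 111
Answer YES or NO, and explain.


Checking each pair (does one codeword prefix another?):
  C='0' vs G='10': no prefix
  C='0' vs B='110': no prefix
  C='0' vs E='111': no prefix
  G='10' vs C='0': no prefix
  G='10' vs B='110': no prefix
  G='10' vs E='111': no prefix
  B='110' vs C='0': no prefix
  B='110' vs G='10': no prefix
  B='110' vs E='111': no prefix
  E='111' vs C='0': no prefix
  E='111' vs G='10': no prefix
  E='111' vs B='110': no prefix
No violation found over all pairs.

YES -- this is a valid prefix code. No codeword is a prefix of any other codeword.


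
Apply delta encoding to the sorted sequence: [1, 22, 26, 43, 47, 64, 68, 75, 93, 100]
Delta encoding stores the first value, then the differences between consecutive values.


First value: 1
Deltas:
  22 - 1 = 21
  26 - 22 = 4
  43 - 26 = 17
  47 - 43 = 4
  64 - 47 = 17
  68 - 64 = 4
  75 - 68 = 7
  93 - 75 = 18
  100 - 93 = 7


Delta encoded: [1, 21, 4, 17, 4, 17, 4, 7, 18, 7]


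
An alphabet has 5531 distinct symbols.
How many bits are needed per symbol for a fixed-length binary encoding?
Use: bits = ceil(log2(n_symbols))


log2(5531) = 12.4333
Bracket: 2^12 = 4096 < 5531 <= 2^13 = 8192
So ceil(log2(5531)) = 13

bits = ceil(log2(5531)) = ceil(12.4333) = 13 bits


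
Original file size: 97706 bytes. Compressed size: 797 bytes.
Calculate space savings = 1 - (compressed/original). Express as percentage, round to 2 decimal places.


ratio = compressed/original = 797/97706 = 0.008157
savings = 1 - ratio = 1 - 0.008157 = 0.991843
as a percentage: 0.991843 * 100 = 99.18%

Space savings = 1 - 797/97706 = 99.18%


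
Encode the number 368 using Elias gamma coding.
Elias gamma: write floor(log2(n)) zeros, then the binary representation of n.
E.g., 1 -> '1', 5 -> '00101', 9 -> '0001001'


num_bits = floor(log2(368)) + 1 = 9
leading_zeros = num_bits - 1 = 8
binary(368) = 101110000

Elias gamma(368) = '00000000' + '101110000' = 00000000101110000 (17 bits)


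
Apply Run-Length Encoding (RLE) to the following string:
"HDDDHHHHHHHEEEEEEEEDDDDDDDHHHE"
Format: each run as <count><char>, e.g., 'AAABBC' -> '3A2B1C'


Scanning runs left to right:
  i=0: run of 'H' x 1 -> '1H'
  i=1: run of 'D' x 3 -> '3D'
  i=4: run of 'H' x 7 -> '7H'
  i=11: run of 'E' x 8 -> '8E'
  i=19: run of 'D' x 7 -> '7D'
  i=26: run of 'H' x 3 -> '3H'
  i=29: run of 'E' x 1 -> '1E'

RLE = 1H3D7H8E7D3H1E


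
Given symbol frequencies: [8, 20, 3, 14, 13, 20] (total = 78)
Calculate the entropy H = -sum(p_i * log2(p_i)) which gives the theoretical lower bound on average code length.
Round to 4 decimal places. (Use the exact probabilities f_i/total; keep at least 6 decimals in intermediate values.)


Per-symbol terms -p_i * log2(p_i) with p_i = f_i/78:
  p = 8/78 = 0.102564: log2(p) = -3.285402, -p*log2(p) = 0.336964
  p = 20/78 = 0.256410: log2(p) = -1.963474, -p*log2(p) = 0.503455
  p = 3/78 = 0.038462: log2(p) = -4.700440, -p*log2(p) = 0.180786
  p = 14/78 = 0.179487: log2(p) = -2.478047, -p*log2(p) = 0.444778
  p = 13/78 = 0.166667: log2(p) = -2.584963, -p*log2(p) = 0.430827
  p = 20/78 = 0.256410: log2(p) = -1.963474, -p*log2(p) = 0.503455
H = 0.336964 + 0.503455 + 0.180786 + 0.444778 + 0.430827 + 0.503455 = 2.400265

H = 2.4003 bits/symbol


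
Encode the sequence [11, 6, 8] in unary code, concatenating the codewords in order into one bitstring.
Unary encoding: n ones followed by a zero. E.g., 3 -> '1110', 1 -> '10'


Encode each number as n ones followed by a terminating 0:
  11 -> 111111111110 (12 bits)
  6 -> 1111110 (7 bits)
  8 -> 111111110 (9 bits)
Total length = 12 + 7 + 9 = 28 bits.

Unary([11, 6, 8]) = 1111111111101111110111111110 (28 bits)


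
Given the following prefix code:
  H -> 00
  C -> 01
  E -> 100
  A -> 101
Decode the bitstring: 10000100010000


Decoding step by step:
Bits 100 -> E
Bits 00 -> H
Bits 100 -> E
Bits 01 -> C
Bits 00 -> H
Bits 00 -> H


Decoded message: EHECHH


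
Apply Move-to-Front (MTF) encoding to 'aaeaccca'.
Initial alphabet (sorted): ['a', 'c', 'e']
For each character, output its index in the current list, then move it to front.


MTF encoding:
'a': index 0 in ['a', 'c', 'e'] -> ['a', 'c', 'e']
'a': index 0 in ['a', 'c', 'e'] -> ['a', 'c', 'e']
'e': index 2 in ['a', 'c', 'e'] -> ['e', 'a', 'c']
'a': index 1 in ['e', 'a', 'c'] -> ['a', 'e', 'c']
'c': index 2 in ['a', 'e', 'c'] -> ['c', 'a', 'e']
'c': index 0 in ['c', 'a', 'e'] -> ['c', 'a', 'e']
'c': index 0 in ['c', 'a', 'e'] -> ['c', 'a', 'e']
'a': index 1 in ['c', 'a', 'e'] -> ['a', 'c', 'e']


Output: [0, 0, 2, 1, 2, 0, 0, 1]


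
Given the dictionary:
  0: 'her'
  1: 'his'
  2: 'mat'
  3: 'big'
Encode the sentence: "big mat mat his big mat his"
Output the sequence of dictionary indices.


Look up each word in the dictionary:
  'big' -> 3
  'mat' -> 2
  'mat' -> 2
  'his' -> 1
  'big' -> 3
  'mat' -> 2
  'his' -> 1

Encoded: [3, 2, 2, 1, 3, 2, 1]


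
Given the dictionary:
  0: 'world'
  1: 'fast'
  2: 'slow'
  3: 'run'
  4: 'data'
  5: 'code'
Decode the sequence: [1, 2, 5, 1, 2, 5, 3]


Look up each index in the dictionary:
  1 -> 'fast'
  2 -> 'slow'
  5 -> 'code'
  1 -> 'fast'
  2 -> 'slow'
  5 -> 'code'
  3 -> 'run'

Decoded: "fast slow code fast slow code run"


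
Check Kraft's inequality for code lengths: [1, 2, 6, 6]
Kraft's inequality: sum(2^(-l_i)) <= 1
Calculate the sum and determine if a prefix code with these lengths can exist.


Sum = 2^(-1) + 2^(-2) + 2^(-6) + 2^(-6)
    = 0.5 + 0.25 + 0.015625 + 0.015625
    = 50/64 = 0.78125
Since 0.78125 <= 1, Kraft's inequality IS satisfied.
A prefix code with these lengths CAN exist.

Kraft sum = 0.78125. Satisfied.


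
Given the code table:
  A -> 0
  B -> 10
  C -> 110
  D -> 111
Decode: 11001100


Decoding:
110 -> C
0 -> A
110 -> C
0 -> A


Result: CACA


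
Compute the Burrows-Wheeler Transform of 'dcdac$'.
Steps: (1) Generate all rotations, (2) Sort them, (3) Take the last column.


Rotations (sorted):
  0: $dcdac -> last char: c
  1: ac$dcd -> last char: d
  2: c$dcda -> last char: a
  3: cdac$d -> last char: d
  4: dac$dc -> last char: c
  5: dcdac$ -> last char: $


BWT = cdadc$


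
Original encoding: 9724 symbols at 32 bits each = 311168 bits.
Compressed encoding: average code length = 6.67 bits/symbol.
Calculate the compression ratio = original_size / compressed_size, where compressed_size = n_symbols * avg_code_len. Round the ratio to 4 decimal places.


original_size = n_symbols * orig_bits = 9724 * 32 = 311168 bits
compressed_size = n_symbols * avg_code_len = 9724 * 6.67 = 64859.08 bits
ratio = original_size / compressed_size = 311168 / 64859.08 = 4.7976

Compression ratio = 4.7976


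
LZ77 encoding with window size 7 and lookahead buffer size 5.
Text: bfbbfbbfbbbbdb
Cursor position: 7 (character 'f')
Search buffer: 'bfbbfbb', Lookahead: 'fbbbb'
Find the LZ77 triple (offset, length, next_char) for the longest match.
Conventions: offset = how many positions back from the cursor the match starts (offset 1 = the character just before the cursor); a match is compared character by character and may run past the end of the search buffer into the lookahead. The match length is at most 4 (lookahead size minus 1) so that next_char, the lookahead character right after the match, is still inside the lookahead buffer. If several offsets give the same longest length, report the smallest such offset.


Try each offset into the search buffer:
  offset=1 (pos 6, char 'b'): match length 0
  offset=2 (pos 5, char 'b'): match length 0
  offset=3 (pos 4, char 'f'): match length 3
  offset=4 (pos 3, char 'b'): match length 0
  offset=5 (pos 2, char 'b'): match length 0
  offset=6 (pos 1, char 'f'): match length 3
  offset=7 (pos 0, char 'b'): match length 0
Longest match has length 3, found at offsets 3, 6; take the smallest, offset 3.
next_char = character at position 7 + 3 = 10 -> 'b'

Best match: offset=3, length=3 (matching 'fbb' starting at position 4)
LZ77 triple: (3, 3, 'b')


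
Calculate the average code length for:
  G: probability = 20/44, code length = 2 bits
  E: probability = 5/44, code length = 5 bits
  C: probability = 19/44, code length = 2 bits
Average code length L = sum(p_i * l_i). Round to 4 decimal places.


Weighted contributions p_i * l_i:
  G: (20/44) * 2 = 40/44
  E: (5/44) * 5 = 25/44
  C: (19/44) * 2 = 38/44
Sum = (40 + 25 + 38)/44 = 103/44

L = 103/44 = 2.3409 bits/symbol


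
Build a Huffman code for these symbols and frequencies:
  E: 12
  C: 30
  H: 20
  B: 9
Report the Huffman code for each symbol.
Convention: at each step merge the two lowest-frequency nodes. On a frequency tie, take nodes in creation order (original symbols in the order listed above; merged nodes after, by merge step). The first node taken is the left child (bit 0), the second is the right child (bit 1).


Huffman tree construction:
Step 1: Merge B(9) + E(12) = 21
Step 2: Merge H(20) + (B+E)(21) = 41
Step 3: Merge C(30) + (H+(B+E))(41) = 71
Read each symbol's code off the tree from the root (left child = 0, right child = 1).

Codes:
  E: 111 (length 3)
  C: 0 (length 1)
  H: 10 (length 2)
  B: 110 (length 3)
Average code length: 133/71 = 1.8732 bits/symbol


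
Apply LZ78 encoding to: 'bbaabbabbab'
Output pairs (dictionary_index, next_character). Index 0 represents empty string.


LZ78 encoding steps:
Dictionary: {0: ''}
Step 1: w='' (idx 0), next='b' -> output (0, 'b'), add 'b' as idx 1
Step 2: w='b' (idx 1), next='a' -> output (1, 'a'), add 'ba' as idx 2
Step 3: w='' (idx 0), next='a' -> output (0, 'a'), add 'a' as idx 3
Step 4: w='b' (idx 1), next='b' -> output (1, 'b'), add 'bb' as idx 4
Step 5: w='a' (idx 3), next='b' -> output (3, 'b'), add 'ab' as idx 5
Step 6: w='ba' (idx 2), next='b' -> output (2, 'b'), add 'bab' as idx 6


Encoded: [(0, 'b'), (1, 'a'), (0, 'a'), (1, 'b'), (3, 'b'), (2, 'b')]


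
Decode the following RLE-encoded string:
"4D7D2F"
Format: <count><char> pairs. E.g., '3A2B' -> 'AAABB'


Expanding each <count><char> pair:
  4D -> 'DDDD'
  7D -> 'DDDDDDD'
  2F -> 'FF'

Decoded = DDDDDDDDDDDFF


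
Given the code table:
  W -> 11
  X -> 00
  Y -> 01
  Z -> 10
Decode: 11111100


Decoding:
11 -> W
11 -> W
11 -> W
00 -> X


Result: WWWX


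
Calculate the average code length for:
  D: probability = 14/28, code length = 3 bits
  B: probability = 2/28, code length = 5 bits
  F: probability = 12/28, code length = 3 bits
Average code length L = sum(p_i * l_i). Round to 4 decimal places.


Weighted contributions p_i * l_i:
  D: (14/28) * 3 = 42/28
  B: (2/28) * 5 = 10/28
  F: (12/28) * 3 = 36/28
Sum = (42 + 10 + 36)/28 = 88/28

L = 88/28 = 3.1429 bits/symbol


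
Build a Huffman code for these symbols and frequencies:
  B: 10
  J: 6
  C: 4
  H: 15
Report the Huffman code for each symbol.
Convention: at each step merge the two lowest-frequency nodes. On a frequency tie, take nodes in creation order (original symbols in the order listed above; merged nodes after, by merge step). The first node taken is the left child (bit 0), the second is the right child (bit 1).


Huffman tree construction:
Step 1: Merge C(4) + J(6) = 10
Step 2: Merge B(10) + (C+J)(10) = 20
Step 3: Merge H(15) + (B+(C+J))(20) = 35
Read each symbol's code off the tree from the root (left child = 0, right child = 1).

Codes:
  B: 10 (length 2)
  J: 111 (length 3)
  C: 110 (length 3)
  H: 0 (length 1)
Average code length: 65/35 = 1.8571 bits/symbol


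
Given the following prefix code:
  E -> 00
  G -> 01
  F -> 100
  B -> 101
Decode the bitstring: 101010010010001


Decoding step by step:
Bits 101 -> B
Bits 01 -> G
Bits 00 -> E
Bits 100 -> F
Bits 100 -> F
Bits 01 -> G


Decoded message: BGEFFG


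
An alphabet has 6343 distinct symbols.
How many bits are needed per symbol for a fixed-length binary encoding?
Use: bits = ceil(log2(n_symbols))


log2(6343) = 12.6309
Bracket: 2^12 = 4096 < 6343 <= 2^13 = 8192
So ceil(log2(6343)) = 13

bits = ceil(log2(6343)) = ceil(12.6309) = 13 bits


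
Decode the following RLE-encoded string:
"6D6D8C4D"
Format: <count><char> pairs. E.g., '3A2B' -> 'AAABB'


Expanding each <count><char> pair:
  6D -> 'DDDDDD'
  6D -> 'DDDDDD'
  8C -> 'CCCCCCCC'
  4D -> 'DDDD'

Decoded = DDDDDDDDDDDDCCCCCCCCDDDD


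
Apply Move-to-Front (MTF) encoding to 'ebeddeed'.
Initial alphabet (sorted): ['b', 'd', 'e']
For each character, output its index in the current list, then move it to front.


MTF encoding:
'e': index 2 in ['b', 'd', 'e'] -> ['e', 'b', 'd']
'b': index 1 in ['e', 'b', 'd'] -> ['b', 'e', 'd']
'e': index 1 in ['b', 'e', 'd'] -> ['e', 'b', 'd']
'd': index 2 in ['e', 'b', 'd'] -> ['d', 'e', 'b']
'd': index 0 in ['d', 'e', 'b'] -> ['d', 'e', 'b']
'e': index 1 in ['d', 'e', 'b'] -> ['e', 'd', 'b']
'e': index 0 in ['e', 'd', 'b'] -> ['e', 'd', 'b']
'd': index 1 in ['e', 'd', 'b'] -> ['d', 'e', 'b']


Output: [2, 1, 1, 2, 0, 1, 0, 1]


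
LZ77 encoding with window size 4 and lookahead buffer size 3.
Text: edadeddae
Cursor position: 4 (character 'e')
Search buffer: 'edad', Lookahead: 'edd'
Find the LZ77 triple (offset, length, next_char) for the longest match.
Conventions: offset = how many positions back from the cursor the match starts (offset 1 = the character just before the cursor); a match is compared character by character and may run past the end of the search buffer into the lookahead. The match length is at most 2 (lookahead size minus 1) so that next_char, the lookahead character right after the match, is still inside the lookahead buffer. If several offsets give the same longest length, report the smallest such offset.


Try each offset into the search buffer:
  offset=1 (pos 3, char 'd'): match length 0
  offset=2 (pos 2, char 'a'): match length 0
  offset=3 (pos 1, char 'd'): match length 0
  offset=4 (pos 0, char 'e'): match length 2
Longest match has length 2 at offset 4.
next_char = character at position 4 + 2 = 6 -> 'd'

Best match: offset=4, length=2 (matching 'ed' starting at position 0)
LZ77 triple: (4, 2, 'd')


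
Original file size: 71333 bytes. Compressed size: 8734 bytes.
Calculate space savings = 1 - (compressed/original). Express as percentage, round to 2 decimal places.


ratio = compressed/original = 8734/71333 = 0.12244
savings = 1 - ratio = 1 - 0.12244 = 0.87756
as a percentage: 0.87756 * 100 = 87.76%

Space savings = 1 - 8734/71333 = 87.76%


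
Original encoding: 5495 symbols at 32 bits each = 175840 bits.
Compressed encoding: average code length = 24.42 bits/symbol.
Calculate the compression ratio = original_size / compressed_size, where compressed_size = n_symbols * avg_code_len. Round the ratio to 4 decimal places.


original_size = n_symbols * orig_bits = 5495 * 32 = 175840 bits
compressed_size = n_symbols * avg_code_len = 5495 * 24.42 = 134187.9 bits
ratio = original_size / compressed_size = 175840 / 134187.9 = 1.3104

Compression ratio = 1.3104


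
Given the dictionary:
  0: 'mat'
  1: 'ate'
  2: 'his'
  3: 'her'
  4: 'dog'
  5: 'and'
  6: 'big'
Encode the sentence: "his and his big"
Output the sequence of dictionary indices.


Look up each word in the dictionary:
  'his' -> 2
  'and' -> 5
  'his' -> 2
  'big' -> 6

Encoded: [2, 5, 2, 6]


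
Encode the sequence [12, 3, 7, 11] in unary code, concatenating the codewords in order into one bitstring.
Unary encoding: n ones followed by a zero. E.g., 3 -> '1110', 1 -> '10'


Encode each number as n ones followed by a terminating 0:
  12 -> 1111111111110 (13 bits)
  3 -> 1110 (4 bits)
  7 -> 11111110 (8 bits)
  11 -> 111111111110 (12 bits)
Total length = 13 + 4 + 8 + 12 = 37 bits.

Unary([12, 3, 7, 11]) = 1111111111110111011111110111111111110 (37 bits)


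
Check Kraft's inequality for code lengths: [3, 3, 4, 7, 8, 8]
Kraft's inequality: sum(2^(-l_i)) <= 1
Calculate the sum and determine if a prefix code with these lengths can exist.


Sum = 2^(-3) + 2^(-3) + 2^(-4) + 2^(-7) + 2^(-8) + 2^(-8)
    = 0.125 + 0.125 + 0.0625 + 0.0078125 + 0.00390625 + 0.00390625
    = 84/256 = 0.328125
Since 0.328125 <= 1, Kraft's inequality IS satisfied.
A prefix code with these lengths CAN exist.

Kraft sum = 0.328125. Satisfied.


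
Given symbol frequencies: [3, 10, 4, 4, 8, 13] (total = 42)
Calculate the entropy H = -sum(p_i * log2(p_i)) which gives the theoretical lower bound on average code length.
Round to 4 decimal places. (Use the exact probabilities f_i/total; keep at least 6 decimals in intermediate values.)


Per-symbol terms -p_i * log2(p_i) with p_i = f_i/42:
  p = 3/42 = 0.071429: log2(p) = -3.807355, -p*log2(p) = 0.271954
  p = 10/42 = 0.238095: log2(p) = -2.070389, -p*log2(p) = 0.492950
  p = 4/42 = 0.095238: log2(p) = -3.392317, -p*log2(p) = 0.323078
  p = 4/42 = 0.095238: log2(p) = -3.392317, -p*log2(p) = 0.323078
  p = 8/42 = 0.190476: log2(p) = -2.392317, -p*log2(p) = 0.455680
  p = 13/42 = 0.309524: log2(p) = -1.691878, -p*log2(p) = 0.523676
H = 0.271954 + 0.492950 + 0.323078 + 0.323078 + 0.455680 + 0.523676 = 2.390416

H = 2.3904 bits/symbol


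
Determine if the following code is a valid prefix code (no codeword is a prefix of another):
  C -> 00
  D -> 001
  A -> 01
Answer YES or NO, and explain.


Checking each pair (does one codeword prefix another?):
  C='00' vs D='001': prefix -- VIOLATION

NO -- this is NOT a valid prefix code. C (00) is a prefix of D (001).


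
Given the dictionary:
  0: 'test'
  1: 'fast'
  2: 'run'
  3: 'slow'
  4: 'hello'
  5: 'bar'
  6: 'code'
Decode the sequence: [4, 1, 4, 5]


Look up each index in the dictionary:
  4 -> 'hello'
  1 -> 'fast'
  4 -> 'hello'
  5 -> 'bar'

Decoded: "hello fast hello bar"


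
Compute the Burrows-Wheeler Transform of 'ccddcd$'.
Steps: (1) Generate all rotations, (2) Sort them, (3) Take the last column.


Rotations (sorted):
  0: $ccddcd -> last char: d
  1: ccddcd$ -> last char: $
  2: cd$ccdd -> last char: d
  3: cddcd$c -> last char: c
  4: d$ccddc -> last char: c
  5: dcd$ccd -> last char: d
  6: ddcd$cc -> last char: c


BWT = d$dccdc


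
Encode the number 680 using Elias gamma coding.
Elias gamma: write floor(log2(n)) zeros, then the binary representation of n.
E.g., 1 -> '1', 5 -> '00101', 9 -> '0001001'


num_bits = floor(log2(680)) + 1 = 10
leading_zeros = num_bits - 1 = 9
binary(680) = 1010101000

Elias gamma(680) = '000000000' + '1010101000' = 0000000001010101000 (19 bits)


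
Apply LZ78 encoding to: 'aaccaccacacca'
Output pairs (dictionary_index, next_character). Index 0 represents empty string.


LZ78 encoding steps:
Dictionary: {0: ''}
Step 1: w='' (idx 0), next='a' -> output (0, 'a'), add 'a' as idx 1
Step 2: w='a' (idx 1), next='c' -> output (1, 'c'), add 'ac' as idx 2
Step 3: w='' (idx 0), next='c' -> output (0, 'c'), add 'c' as idx 3
Step 4: w='ac' (idx 2), next='c' -> output (2, 'c'), add 'acc' as idx 4
Step 5: w='ac' (idx 2), next='a' -> output (2, 'a'), add 'aca' as idx 5
Step 6: w='c' (idx 3), next='c' -> output (3, 'c'), add 'cc' as idx 6
Step 7: w='a' (idx 1), end of input -> output (1, '')


Encoded: [(0, 'a'), (1, 'c'), (0, 'c'), (2, 'c'), (2, 'a'), (3, 'c'), (1, '')]


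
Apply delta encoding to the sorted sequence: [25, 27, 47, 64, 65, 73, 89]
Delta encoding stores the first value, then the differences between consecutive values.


First value: 25
Deltas:
  27 - 25 = 2
  47 - 27 = 20
  64 - 47 = 17
  65 - 64 = 1
  73 - 65 = 8
  89 - 73 = 16


Delta encoded: [25, 2, 20, 17, 1, 8, 16]


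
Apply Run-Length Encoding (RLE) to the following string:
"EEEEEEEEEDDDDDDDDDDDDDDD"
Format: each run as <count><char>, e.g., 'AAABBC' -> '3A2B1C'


Scanning runs left to right:
  i=0: run of 'E' x 9 -> '9E'
  i=9: run of 'D' x 15 -> '15D'

RLE = 9E15D


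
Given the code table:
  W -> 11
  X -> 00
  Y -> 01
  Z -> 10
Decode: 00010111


Decoding:
00 -> X
01 -> Y
01 -> Y
11 -> W


Result: XYYW


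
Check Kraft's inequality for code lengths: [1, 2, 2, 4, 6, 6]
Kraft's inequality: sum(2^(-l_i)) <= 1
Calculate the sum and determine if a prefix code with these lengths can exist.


Sum = 2^(-1) + 2^(-2) + 2^(-2) + 2^(-4) + 2^(-6) + 2^(-6)
    = 0.5 + 0.25 + 0.25 + 0.0625 + 0.015625 + 0.015625
    = 70/64 = 1.09375
Since 1.09375 > 1, Kraft's inequality is NOT satisfied.
A prefix code with these lengths CANNOT exist.

Kraft sum = 1.09375. Not satisfied.


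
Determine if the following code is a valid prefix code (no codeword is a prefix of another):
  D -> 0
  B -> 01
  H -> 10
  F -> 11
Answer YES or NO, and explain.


Checking each pair (does one codeword prefix another?):
  D='0' vs B='01': prefix -- VIOLATION

NO -- this is NOT a valid prefix code. D (0) is a prefix of B (01).


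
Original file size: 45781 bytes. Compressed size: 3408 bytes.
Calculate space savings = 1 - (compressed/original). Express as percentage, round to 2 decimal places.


ratio = compressed/original = 3408/45781 = 0.074441
savings = 1 - ratio = 1 - 0.074441 = 0.925559
as a percentage: 0.925559 * 100 = 92.56%

Space savings = 1 - 3408/45781 = 92.56%


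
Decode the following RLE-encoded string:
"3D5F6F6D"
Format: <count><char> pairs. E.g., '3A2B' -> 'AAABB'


Expanding each <count><char> pair:
  3D -> 'DDD'
  5F -> 'FFFFF'
  6F -> 'FFFFFF'
  6D -> 'DDDDDD'

Decoded = DDDFFFFFFFFFFFDDDDDD


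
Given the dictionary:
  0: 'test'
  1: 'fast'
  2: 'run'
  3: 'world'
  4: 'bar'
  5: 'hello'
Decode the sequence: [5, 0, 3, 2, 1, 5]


Look up each index in the dictionary:
  5 -> 'hello'
  0 -> 'test'
  3 -> 'world'
  2 -> 'run'
  1 -> 'fast'
  5 -> 'hello'

Decoded: "hello test world run fast hello"


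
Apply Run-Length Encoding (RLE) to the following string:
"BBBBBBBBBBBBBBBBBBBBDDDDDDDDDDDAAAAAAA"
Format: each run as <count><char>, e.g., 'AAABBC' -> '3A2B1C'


Scanning runs left to right:
  i=0: run of 'B' x 20 -> '20B'
  i=20: run of 'D' x 11 -> '11D'
  i=31: run of 'A' x 7 -> '7A'

RLE = 20B11D7A


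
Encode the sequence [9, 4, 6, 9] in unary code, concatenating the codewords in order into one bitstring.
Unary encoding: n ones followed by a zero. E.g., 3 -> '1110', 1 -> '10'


Encode each number as n ones followed by a terminating 0:
  9 -> 1111111110 (10 bits)
  4 -> 11110 (5 bits)
  6 -> 1111110 (7 bits)
  9 -> 1111111110 (10 bits)
Total length = 10 + 5 + 7 + 10 = 32 bits.

Unary([9, 4, 6, 9]) = 11111111101111011111101111111110 (32 bits)


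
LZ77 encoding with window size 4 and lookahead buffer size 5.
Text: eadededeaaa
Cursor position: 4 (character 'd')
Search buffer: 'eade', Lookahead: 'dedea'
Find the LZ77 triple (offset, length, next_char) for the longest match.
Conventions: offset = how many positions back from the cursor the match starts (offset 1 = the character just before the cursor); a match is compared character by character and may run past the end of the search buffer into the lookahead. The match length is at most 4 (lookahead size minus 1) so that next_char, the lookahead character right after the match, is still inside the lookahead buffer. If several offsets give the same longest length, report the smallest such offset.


Try each offset into the search buffer:
  offset=1 (pos 3, char 'e'): match length 0
  offset=2 (pos 2, char 'd'): match length 4
  offset=3 (pos 1, char 'a'): match length 0
  offset=4 (pos 0, char 'e'): match length 0
Longest match has length 4 at offset 2.
next_char = character at position 4 + 4 = 8 -> 'a'

Best match: offset=2, length=4 (matching 'dede' starting at position 2)
LZ77 triple: (2, 4, 'a')
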